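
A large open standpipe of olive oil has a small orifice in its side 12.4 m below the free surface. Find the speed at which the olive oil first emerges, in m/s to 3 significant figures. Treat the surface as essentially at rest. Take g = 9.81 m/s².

v ≈ 15.6 m/s

With the surface at rest and both surface and jet at atmospheric pressure, Bernoulli gives ρg h = ½ρv², so v = √(2gh) = √(2·9.81·12.4) = 15.6 m/s.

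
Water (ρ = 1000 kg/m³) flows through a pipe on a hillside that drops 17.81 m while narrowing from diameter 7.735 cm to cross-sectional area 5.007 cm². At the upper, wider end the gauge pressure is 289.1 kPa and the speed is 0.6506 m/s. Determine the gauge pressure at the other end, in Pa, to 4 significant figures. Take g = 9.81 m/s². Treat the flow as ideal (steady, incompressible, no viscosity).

P₂ ≈ 445400 Pa

Mass conservation (A₁v₁ = A₂v₂) gives v₂ = 0.6506 × 46.99/5.007 = 6.106 m/s.
Bernoulli: P₁ + ½ρv₁² + ρg h₁ = P₂ + ½ρv₂² + ρg h₂, so P₂ = P₁ + ½ρ(v₁² − v₂²) − ρg(h₂ − h₁).
P₂ = 289100 + ½·1000·(0.6506² − 6.106²) − 1000·9.81·(−17.81) = 289100 + (-18430) − (-174700) = 445400 Pa.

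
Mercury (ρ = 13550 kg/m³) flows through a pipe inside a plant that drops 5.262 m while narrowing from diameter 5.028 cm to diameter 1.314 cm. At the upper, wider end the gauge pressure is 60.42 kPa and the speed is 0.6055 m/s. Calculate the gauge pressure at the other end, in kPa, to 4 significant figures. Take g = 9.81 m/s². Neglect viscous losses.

Mass conservation (A₁v₁ = A₂v₂) gives v₂ = 0.6055 × 19.86/1.356 = 8.866 m/s.
Energy conservation along the streamline gives P₂ = P₁ − ½ρ(v₂² − v₁²) − ρg(h₂ − h₁).
P₂ = 60420 + ½·13550·(0.6055² − 8.866²) − 13550·9.81·(−5.262) = 60420 + (-530000) − (-699500) = 229800 Pa.

P₂ ≈ 229.8 kPa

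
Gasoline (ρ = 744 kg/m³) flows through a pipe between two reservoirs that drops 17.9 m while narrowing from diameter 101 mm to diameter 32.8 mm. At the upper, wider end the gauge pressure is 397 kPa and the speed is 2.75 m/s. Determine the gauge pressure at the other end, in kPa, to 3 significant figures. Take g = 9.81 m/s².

By continuity, v₂ = v₁·A₁/A₂ = 2.75·(80.1/8.45) = 26.1 m/s.
Applying Bernoulli between the two ends and solving for P₂: P₂ = P₁ + ½ρ(v₁² − v₂²) − ρgΔh.
P₂ = 397000 + ½·744·(2.75² − 26.1²) − 744·9.81·(−17.9) = 397000 + (-250000) − (-131000) = 278000 Pa.

P₂ ≈ 278 kPa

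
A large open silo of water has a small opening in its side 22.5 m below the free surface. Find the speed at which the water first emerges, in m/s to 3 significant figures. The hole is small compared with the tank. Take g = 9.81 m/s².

Bernoulli from surface to hole (P equal, v_surface ≈ 0): v = √(2gh) = √(2×9.81×22.5) = 21.0 m/s.

v = 21.0 m/s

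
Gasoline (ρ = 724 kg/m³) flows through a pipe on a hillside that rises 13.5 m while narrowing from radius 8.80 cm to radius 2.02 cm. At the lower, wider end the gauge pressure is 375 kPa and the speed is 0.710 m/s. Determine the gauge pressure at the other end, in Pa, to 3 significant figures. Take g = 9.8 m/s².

By continuity, v₂ = v₁·A₁/A₂ = 0.710·(243/12.8) = 13.5 m/s.
Applying Bernoulli between the two ends and solving for P₂: P₂ = P₁ + ½ρ(v₁² − v₂²) − ρgΔh.
P₂ = 375000 + ½·724·(0.710² − 13.5²) − 724·9.8·(+13.5) = 375000 + (-65500) − (95800) = 214000 Pa.

P₂ = 214000 Pa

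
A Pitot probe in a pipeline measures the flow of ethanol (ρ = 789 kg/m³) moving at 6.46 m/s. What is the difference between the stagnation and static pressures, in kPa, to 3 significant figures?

ΔP ≈ 16.5 kPa

The dynamic pressure equals the rise in static pressure at the stagnation point: ΔP = ½ρv².
ΔP = ½·789·6.46² = 16500 Pa.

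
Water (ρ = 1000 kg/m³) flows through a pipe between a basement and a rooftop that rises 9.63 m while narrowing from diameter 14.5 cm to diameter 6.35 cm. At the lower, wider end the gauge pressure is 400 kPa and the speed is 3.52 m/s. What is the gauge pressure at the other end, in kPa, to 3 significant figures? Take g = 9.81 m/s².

P₂ = 143 kPa

The volume flow rate is constant, so v₂ = (A₁/A₂)v₁ = (165/31.7)·3.52 = 18.4 m/s.
Energy conservation along the streamline gives P₂ = P₁ − ½ρ(v₂² − v₁²) − ρg(h₂ − h₁).
P₂ = 400000 + ½·1000·(3.52² − 18.4²) − 1000·9.81·(+9.63) = 400000 + (-162000) − (94500) = 143000 Pa.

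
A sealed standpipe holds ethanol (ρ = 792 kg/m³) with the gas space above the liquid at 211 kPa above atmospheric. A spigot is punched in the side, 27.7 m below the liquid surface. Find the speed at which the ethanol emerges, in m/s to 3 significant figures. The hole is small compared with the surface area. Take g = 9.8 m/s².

v ≈ 32.8 m/s

Take point 1 at the surface (v₁ ≈ 0) and point 2 at the hole (at atmospheric pressure). Bernoulli: P₁ + ρg h = P_atm + ½ρv₂².
With P₁ − P_atm = 211000 Pa, v₂ = √(2gh + 2ΔP/ρ) = √(2·9.8·27.7 + 2·211000/792) = 32.8 m/s.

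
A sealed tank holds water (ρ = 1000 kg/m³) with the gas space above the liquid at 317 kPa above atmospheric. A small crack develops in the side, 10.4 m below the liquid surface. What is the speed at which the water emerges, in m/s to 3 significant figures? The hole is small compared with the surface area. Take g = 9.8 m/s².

Take point 1 at the surface (v₁ ≈ 0) and point 2 at the hole (at atmospheric pressure). Bernoulli: P₁ + ρg h = P_atm + ½ρv₂².
With P₁ − P_atm = 317000 Pa, v₂ = √(2gh + 2ΔP/ρ) = √(2·9.8·10.4 + 2·317000/1000) = 28.9 m/s.

v ≈ 28.9 m/s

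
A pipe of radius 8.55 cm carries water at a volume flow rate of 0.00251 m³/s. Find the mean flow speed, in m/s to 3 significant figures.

v = 0.109 m/s

Q = 0.00251 m³/s = 0.00251 m³/s.
v = Q/A = 0.00251 / 0.0230 = 0.109 m/s.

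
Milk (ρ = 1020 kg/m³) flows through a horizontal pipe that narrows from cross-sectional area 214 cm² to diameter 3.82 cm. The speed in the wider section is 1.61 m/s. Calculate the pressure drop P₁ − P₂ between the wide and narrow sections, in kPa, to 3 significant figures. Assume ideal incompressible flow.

ΔP ≈ 460 kPa

Mass conservation (A₁v₁ = A₂v₂) gives v₂ = 1.61 × 214/11.5 = 30.1 m/s.
Bernoulli (h₁ = h₂): P₁ − P₂ = ½ρ(v₂² − v₁²).
P₁ − P₂ = ½·1020·(30.1² − 1.61²) = ½·1020·901 = 460000 Pa.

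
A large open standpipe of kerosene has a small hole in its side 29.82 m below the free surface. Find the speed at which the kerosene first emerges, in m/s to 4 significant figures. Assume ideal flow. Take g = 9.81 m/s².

With the surface at rest and both surface and jet at atmospheric pressure, Bernoulli gives ρg h = ½ρv², so v = √(2gh) = √(2·9.81·29.82) = 24.19 m/s.

v ≈ 24.19 m/s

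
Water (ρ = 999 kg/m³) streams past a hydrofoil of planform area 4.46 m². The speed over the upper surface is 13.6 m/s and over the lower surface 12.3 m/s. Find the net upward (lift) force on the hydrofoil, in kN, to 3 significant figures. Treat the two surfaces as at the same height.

F ≈ 75.0 kN

The faster flow above has the lower pressure; Bernoulli (same height) gives ΔP = ½ρ(v_up² − v_low²).
ΔP = ½·999·(13.6² − 12.3²) = 16800 Pa.
Lift = ΔP · A = 16800 × 4.46 = 75000 N.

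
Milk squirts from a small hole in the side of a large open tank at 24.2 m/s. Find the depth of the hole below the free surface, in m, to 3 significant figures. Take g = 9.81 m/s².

h ≈ 29.8 m

Inverting v = √(2gh) gives h = v² / 2g.
h = 24.2²/(2·9.81) = 586/19.62 = 29.8 m.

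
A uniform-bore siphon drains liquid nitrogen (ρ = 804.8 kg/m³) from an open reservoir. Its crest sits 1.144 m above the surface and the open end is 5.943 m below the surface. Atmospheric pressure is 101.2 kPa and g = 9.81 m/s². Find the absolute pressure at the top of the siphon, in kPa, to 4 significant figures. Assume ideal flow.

Bernoulli surface→outlet gives ½v² = g·h_out, so v = √(2·9.81·5.943) = 10.80 m/s.
Continuity keeps v the same throughout the tube; from surface to crest, P_atm + 0 = P_top + ½ρv² + ρg·h_top.
P_top = 101200 − ½·804.8·10.80² − 804.8·9.81·1.144 = 45250 Pa.

P_top ≈ 45.25 kPa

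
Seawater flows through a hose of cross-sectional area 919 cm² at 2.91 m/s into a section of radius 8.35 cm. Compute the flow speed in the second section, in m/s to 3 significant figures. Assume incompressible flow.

v₂ = 12.2 m/s

The volume flow rate is constant, so v₂ = (A₁/A₂)v₁ = (919/219)·2.91 = 12.2 m/s.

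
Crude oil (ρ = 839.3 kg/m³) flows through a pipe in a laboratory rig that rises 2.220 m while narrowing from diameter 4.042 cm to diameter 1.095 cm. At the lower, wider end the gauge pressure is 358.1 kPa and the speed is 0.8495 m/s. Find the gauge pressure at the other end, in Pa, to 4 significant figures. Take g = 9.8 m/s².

Continuity gives A₁v₁ = A₂v₂, so v₂ = (12.83 cm²)/(0.9417 cm²) × 0.8495 m/s = 11.58 m/s.
Applying Bernoulli between the two ends and solving for P₂: P₂ = P₁ + ½ρ(v₁² − v₂²) − ρgΔh.
P₂ = 358100 + ½·839.3·(0.8495² − 11.58²) − 839.3·9.8·(+2.220) = 358100 + (-55920) − (18260) = 283900 Pa.

P₂ ≈ 283900 Pa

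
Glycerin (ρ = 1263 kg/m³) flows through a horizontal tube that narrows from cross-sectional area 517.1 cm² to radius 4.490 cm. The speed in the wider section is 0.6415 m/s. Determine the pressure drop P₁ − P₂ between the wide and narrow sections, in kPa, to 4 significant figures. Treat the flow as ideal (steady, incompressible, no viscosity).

By continuity, v₂ = v₁·A₁/A₂ = 0.6415·(517.1/63.33) = 5.238 m/s.
With no height change, Bernoulli's equation is P₁ + ½ρv₁² = P₂ + ½ρv₂².
P₁ − P₂ = ½·1263·(5.238² − 0.6415²) = ½·1263·27.02 = 17060 Pa.

ΔP ≈ 17.06 kPa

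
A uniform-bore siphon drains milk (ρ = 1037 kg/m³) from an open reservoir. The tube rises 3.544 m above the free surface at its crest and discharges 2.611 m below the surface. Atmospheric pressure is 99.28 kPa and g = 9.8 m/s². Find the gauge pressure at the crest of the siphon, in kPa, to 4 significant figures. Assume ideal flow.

Bernoulli surface→outlet gives ½v² = g·h_out, so v = √(2·9.8·2.611) = 7.154 m/s.
The bore is uniform, so the speed at the crest is the same v. Bernoulli surface→crest: P_atm = P_top + ½ρv² + ρg·h_top.
P_top = 99280 − ½·1037·7.154² − 1037·9.8·3.544 = 36730 Pa. So P_gauge = P_top − P_atm = -62550 Pa.

P_gauge = -62.55 kPa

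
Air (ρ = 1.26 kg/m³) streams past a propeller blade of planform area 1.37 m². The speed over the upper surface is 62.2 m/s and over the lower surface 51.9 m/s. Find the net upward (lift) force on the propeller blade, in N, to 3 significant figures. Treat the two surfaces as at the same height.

With equal heights on the two surfaces, Bernoulli gives P_lower − P_upper = ½ρ(v_upper² − v_lower²).
ΔP = ½·1.26·(62.2² − 51.9²) = 740 Pa.
Lift = ΔP · A = 740 × 1.37 = 1010 N.

F ≈ 1010 N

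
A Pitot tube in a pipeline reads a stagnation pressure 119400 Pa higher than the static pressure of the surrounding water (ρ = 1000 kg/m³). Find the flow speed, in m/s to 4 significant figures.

v ≈ 15.45 m/s

The dynamic pressure equals the rise in static pressure at the stagnation point: ΔP = ½ρv².
v = √(2ΔP/ρ) = √(2·119400/1000) = 15.45 m/s.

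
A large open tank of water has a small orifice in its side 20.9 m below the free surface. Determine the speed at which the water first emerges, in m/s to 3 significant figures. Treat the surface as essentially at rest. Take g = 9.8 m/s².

20.2 m/s

With the surface at rest and both surface and jet at atmospheric pressure, Bernoulli gives ρg h = ½ρv², so v = √(2gh) = √(2·9.8·20.9) = 20.2 m/s.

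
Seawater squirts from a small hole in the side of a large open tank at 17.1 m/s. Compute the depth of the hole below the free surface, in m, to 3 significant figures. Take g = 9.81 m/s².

Torricelli: v = √(2gh), so h = v²/(2g).
h = 17.1²/(2·9.81) = 292/19.62 = 14.9 m.

h ≈ 14.9 m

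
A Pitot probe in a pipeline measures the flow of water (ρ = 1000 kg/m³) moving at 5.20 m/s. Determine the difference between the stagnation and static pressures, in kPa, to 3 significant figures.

ΔP ≈ 13.5 kPa

Bernoulli between the free stream and the stagnation point: ½ρv² = P_stag − P_static.
ΔP = ½·1000·5.20² = 13500 Pa.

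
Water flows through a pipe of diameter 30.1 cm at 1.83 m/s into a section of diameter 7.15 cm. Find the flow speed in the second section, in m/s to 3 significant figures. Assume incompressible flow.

Mass conservation (A₁v₁ = A₂v₂) gives v₂ = 1.83 × 712/40.2 = 32.4 m/s.

v₂ = 32.4 m/s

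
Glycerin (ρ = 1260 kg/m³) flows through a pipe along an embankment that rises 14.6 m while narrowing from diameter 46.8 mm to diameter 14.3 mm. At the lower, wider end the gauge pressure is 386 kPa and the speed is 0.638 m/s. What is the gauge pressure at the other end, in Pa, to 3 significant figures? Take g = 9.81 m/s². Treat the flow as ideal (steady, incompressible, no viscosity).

Continuity gives A₁v₁ = A₂v₂, so v₂ = (17.2 cm²)/(1.61 cm²) × 0.638 m/s = 6.83 m/s.
Bernoulli: P₁ + ½ρv₁² + ρg h₁ = P₂ + ½ρv₂² + ρg h₂, so P₂ = P₁ + ½ρ(v₁² − v₂²) − ρg(h₂ − h₁).
P₂ = 386000 + ½·1260·(0.638² − 6.83²) − 1260·9.81·(+14.6) = 386000 + (-29200) − (180000) = 176000 Pa.

176000 Pa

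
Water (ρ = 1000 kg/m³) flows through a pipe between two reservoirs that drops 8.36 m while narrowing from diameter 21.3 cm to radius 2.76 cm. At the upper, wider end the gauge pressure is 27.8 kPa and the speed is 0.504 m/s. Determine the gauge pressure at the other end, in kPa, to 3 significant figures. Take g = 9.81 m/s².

The volume flow rate is constant, so v₂ = (A₁/A₂)v₁ = (356/23.9)·0.504 = 7.50 m/s.
Energy conservation along the streamline gives P₂ = P₁ − ½ρ(v₂² − v₁²) − ρg(h₂ − h₁).
P₂ = 27800 + ½·1000·(0.504² − 7.50²) − 1000·9.81·(−8.36) = 27800 + (-28000) − (-82000) = 81800 Pa.

81.8 kPa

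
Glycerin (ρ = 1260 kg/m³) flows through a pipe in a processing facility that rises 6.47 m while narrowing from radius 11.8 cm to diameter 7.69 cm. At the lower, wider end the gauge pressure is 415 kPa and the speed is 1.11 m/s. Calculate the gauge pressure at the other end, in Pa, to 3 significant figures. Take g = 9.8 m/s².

P₂ = 267000 Pa

By continuity, v₂ = v₁·A₁/A₂ = 1.11·(437/46.4) = 10.5 m/s.
Bernoulli: P₁ + ½ρv₁² + ρg h₁ = P₂ + ½ρv₂² + ρg h₂, so P₂ = P₁ + ½ρ(v₁² − v₂²) − ρg(h₂ − h₁).
P₂ = 415000 + ½·1260·(1.11² − 10.5²) − 1260·9.8·(+6.47) = 415000 + (-68100) − (79900) = 267000 Pa.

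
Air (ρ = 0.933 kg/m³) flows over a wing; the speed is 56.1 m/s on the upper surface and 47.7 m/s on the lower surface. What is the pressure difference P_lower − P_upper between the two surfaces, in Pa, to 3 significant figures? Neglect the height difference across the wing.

ΔP = 407 Pa

With negligible Δh, P + ½ρv² is constant, so P_low − P_up = ½ρ(v_up² − v_low²).
ΔP = ½·0.933·(56.1² − 47.7²) = 407 Pa.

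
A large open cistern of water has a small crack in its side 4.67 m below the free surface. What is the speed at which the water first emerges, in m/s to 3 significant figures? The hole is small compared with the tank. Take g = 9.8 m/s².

Torricelli's result v = √(2gh) gives v = √(2·9.8·4.67) = 9.57 m/s.

v ≈ 9.57 m/s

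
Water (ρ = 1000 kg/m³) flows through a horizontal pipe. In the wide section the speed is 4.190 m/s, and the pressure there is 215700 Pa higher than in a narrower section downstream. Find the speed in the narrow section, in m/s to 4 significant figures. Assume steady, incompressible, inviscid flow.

21.19 m/s

Along the level pipe P + ½ρv² is conserved, hence v₂² = v₁² + 2(P₁ − P₂)/ρ.
v₂ = √(4.190² + 2·215700/1000) = √(17.56 + 431.4) = 21.19 m/s.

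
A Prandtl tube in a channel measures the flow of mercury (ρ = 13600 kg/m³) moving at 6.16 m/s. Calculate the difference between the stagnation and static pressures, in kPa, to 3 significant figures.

ΔP ≈ 258 kPa

At the stagnation point the flow is brought to rest, so Bernoulli gives P_stag − P_static = ½ρv².
ΔP = ½·13600·6.16² = 258000 Pa.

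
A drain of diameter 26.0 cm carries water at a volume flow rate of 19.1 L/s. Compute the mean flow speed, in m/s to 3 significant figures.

Q = 19.1 L/s = 0.0191 m³/s.
v = Q/A = 0.0191 / 0.0531 = 0.360 m/s.

0.360 m/s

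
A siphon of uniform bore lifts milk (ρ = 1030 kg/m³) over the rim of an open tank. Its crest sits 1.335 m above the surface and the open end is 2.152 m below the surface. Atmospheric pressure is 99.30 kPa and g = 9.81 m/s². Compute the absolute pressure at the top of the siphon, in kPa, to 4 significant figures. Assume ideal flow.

P_top ≈ 64.07 kPa

From the surface to the outlet (both open to atmosphere, surface at rest): v = √(2g·h_out) = √(2·9.81·2.152) = 6.498 m/s.
With constant cross-section the crest speed equals v; applying Bernoulli from the surface up to the crest, P_top = P_atm − ½ρv² − ρg·h_top.
P_top = 99300 − ½·1030·6.498² − 1030·9.81·1.335 = 64070 Pa.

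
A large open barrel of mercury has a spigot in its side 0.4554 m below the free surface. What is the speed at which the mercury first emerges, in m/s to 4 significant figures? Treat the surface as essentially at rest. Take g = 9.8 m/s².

v ≈ 2.988 m/s

With the surface at rest and both surface and jet at atmospheric pressure, Bernoulli gives ρg h = ½ρv², so v = √(2gh) = √(2·9.8·0.4554) = 2.988 m/s.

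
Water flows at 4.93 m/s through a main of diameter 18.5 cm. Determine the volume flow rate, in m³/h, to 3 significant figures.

Q = A·v = 0.0269 m² × 4.93 m/s = 0.133 m³/s.
Converting: 0.133 m³/s × 3600 = 477 m³/h.

Q = 477 m³/h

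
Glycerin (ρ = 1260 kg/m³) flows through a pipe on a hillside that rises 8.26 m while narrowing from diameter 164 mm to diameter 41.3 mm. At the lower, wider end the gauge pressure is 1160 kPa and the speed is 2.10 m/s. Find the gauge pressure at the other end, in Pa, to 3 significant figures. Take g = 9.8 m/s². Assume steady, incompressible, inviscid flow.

Mass conservation (A₁v₁ = A₂v₂) gives v₂ = 2.10 × 211/13.4 = 33.1 m/s.
Energy conservation along the streamline gives P₂ = P₁ − ½ρ(v₂² − v₁²) − ρg(h₂ − h₁).
P₂ = 1160000 + ½·1260·(2.10² − 33.1²) − 1260·9.8·(+8.26) = 1160000 + (-688000) − (102000) = 370000 Pa.

P₂ = 370000 Pa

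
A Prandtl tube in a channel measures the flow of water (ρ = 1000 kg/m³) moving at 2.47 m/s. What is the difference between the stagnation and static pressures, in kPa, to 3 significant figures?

At the stagnation point the flow is brought to rest, so Bernoulli gives P_stag − P_static = ½ρv².
ΔP = ½·1000·2.47² = 3050 Pa.

3.05 kPa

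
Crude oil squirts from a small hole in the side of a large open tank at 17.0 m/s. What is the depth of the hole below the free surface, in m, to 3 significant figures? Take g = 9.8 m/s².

Torricelli: v = √(2gh), so h = v²/(2g).
h = 17.0²/(2·9.8) = 289/19.60 = 14.7 m.

h ≈ 14.7 m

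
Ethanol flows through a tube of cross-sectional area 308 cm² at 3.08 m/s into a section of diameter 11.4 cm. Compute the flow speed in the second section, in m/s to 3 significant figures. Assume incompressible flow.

v₂ = 9.29 m/s

The volume flow rate is constant, so v₂ = (A₁/A₂)v₁ = (308/102)·3.08 = 9.29 m/s.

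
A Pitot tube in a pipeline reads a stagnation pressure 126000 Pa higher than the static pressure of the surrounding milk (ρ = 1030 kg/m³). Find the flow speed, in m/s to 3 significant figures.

The dynamic pressure equals the rise in static pressure at the stagnation point: ΔP = ½ρv².
v = √(2ΔP/ρ) = √(2·126000/1030) = 15.6 m/s.

15.6 m/s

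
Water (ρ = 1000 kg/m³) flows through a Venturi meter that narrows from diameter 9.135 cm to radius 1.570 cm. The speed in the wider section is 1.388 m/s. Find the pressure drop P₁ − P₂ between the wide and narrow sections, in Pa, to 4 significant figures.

ΔP ≈ 68040 Pa

Continuity gives A₁v₁ = A₂v₂, so v₂ = (65.54 cm²)/(7.744 cm²) × 1.388 m/s = 11.75 m/s.
Bernoulli (h₁ = h₂): P₁ − P₂ = ½ρ(v₂² − v₁²).
P₁ − P₂ = ½·1000·(11.75² − 1.388²) = ½·1000·136.1 = 68040 Pa.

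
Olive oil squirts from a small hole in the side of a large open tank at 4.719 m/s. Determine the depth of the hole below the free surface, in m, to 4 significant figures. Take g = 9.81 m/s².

Inverting v = √(2gh) gives h = v² / 2g.
h = 4.719²/(2·9.81) = 22.27/19.62 = 1.135 m.

h ≈ 1.135 m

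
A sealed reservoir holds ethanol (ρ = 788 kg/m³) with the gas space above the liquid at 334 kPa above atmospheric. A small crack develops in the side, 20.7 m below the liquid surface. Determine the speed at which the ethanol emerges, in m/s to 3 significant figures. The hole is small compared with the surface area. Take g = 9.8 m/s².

35.4 m/s

Take point 1 at the surface (v₁ ≈ 0) and point 2 at the hole (at atmospheric pressure). Bernoulli: P₁ + ρg h = P_atm + ½ρv₂².
With P₁ − P_atm = 334000 Pa, v₂ = √(2gh + 2ΔP/ρ) = √(2·9.8·20.7 + 2·334000/788) = 35.4 m/s.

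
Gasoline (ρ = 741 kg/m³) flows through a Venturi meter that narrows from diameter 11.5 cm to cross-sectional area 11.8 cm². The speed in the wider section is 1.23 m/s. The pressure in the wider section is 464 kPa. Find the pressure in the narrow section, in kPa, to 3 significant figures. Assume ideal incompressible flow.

P₂ ≈ 421 kPa

Mass conservation (A₁v₁ = A₂v₂) gives v₂ = 1.23 × 104/11.8 = 10.8 m/s.
The pipe is horizontal, so Bernoulli reduces to P₁ + ½ρv₁² = P₂ + ½ρv₂².
P₂ = P₁ − ½ρ(v₂² − v₁²) = 464000 − ½·741·(10.8² − 1.23²) = 464000 − 42900 = 421000 Pa.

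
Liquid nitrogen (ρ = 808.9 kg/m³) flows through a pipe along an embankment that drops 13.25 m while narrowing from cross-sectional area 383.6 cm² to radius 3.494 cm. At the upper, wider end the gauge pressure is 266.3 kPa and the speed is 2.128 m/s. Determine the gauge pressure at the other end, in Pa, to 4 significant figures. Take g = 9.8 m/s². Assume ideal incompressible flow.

By continuity, v₂ = v₁·A₁/A₂ = 2.128·(383.6/38.35) = 21.28 m/s.
Applying Bernoulli between the two ends and solving for P₂: P₂ = P₁ + ½ρ(v₁² − v₂²) − ρgΔh.
P₂ = 266300 + ½·808.9·(2.128² − 21.28²) − 808.9·9.8·(−13.25) = 266300 + (-181400) − (-105000) = 189900 Pa.

P₂ ≈ 189900 Pa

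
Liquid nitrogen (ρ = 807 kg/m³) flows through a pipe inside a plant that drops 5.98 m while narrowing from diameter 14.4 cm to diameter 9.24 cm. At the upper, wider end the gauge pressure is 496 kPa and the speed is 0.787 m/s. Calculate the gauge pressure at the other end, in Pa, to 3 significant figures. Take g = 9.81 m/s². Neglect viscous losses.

P₂ ≈ 542000 Pa

The volume flow rate is constant, so v₂ = (A₁/A₂)v₁ = (163/67.1)·0.787 = 1.91 m/s.
Energy conservation along the streamline gives P₂ = P₁ − ½ρ(v₂² − v₁²) − ρg(h₂ − h₁).
P₂ = 496000 + ½·807·(0.787² − 1.91²) − 807·9.81·(−5.98) = 496000 + (-1220) − (-47300) = 542000 Pa.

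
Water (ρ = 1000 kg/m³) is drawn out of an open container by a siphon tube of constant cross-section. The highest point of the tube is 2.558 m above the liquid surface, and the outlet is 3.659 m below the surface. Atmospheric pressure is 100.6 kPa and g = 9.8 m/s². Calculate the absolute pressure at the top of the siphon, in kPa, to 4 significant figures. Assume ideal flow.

39.67 kPa

Bernoulli surface→outlet gives ½v² = g·h_out, so v = √(2·9.8·3.659) = 8.469 m/s.
With constant cross-section the crest speed equals v; applying Bernoulli from the surface up to the crest, P_top = P_atm − ½ρv² − ρg·h_top.
P_top = 100600 − ½·1000·8.469² − 1000·9.8·2.558 = 39670 Pa.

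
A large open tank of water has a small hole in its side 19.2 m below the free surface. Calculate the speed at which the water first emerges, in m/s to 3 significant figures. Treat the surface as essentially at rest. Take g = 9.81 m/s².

Torricelli's result v = √(2gh) gives v = √(2·9.81·19.2) = 19.4 m/s.

19.4 m/s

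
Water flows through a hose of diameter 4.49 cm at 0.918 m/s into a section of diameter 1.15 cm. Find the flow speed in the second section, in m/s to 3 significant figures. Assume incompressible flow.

Mass conservation (A₁v₁ = A₂v₂) gives v₂ = 0.918 × 15.8/1.04 = 14.0 m/s.

14.0 m/s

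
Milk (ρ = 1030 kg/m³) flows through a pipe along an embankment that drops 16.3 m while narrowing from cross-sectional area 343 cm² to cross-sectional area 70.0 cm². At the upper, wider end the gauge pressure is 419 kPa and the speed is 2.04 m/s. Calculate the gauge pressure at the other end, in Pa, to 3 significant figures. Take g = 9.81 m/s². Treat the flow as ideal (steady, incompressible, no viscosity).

534000 Pa

Continuity gives A₁v₁ = A₂v₂, so v₂ = (343 cm²)/(70.0 cm²) × 2.04 m/s = 10.00 m/s.
Bernoulli: P₁ + ½ρv₁² + ρg h₁ = P₂ + ½ρv₂² + ρg h₂, so P₂ = P₁ + ½ρ(v₁² − v₂²) − ρg(h₂ − h₁).
P₂ = 419000 + ½·1030·(2.04² − 10.00²) − 1030·9.81·(−16.3) = 419000 + (-49300) − (-165000) = 534000 Pa.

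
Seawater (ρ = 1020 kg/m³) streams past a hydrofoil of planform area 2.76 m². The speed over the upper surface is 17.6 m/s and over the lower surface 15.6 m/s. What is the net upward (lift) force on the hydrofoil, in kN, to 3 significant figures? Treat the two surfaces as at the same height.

F = 93.5 kN

The faster flow above has the lower pressure; Bernoulli (same height) gives ΔP = ½ρ(v_up² − v_low²).
ΔP = ½·1020·(17.6² − 15.6²) = 33900 Pa.
Lift = ΔP · A = 33900 × 2.76 = 93500 N.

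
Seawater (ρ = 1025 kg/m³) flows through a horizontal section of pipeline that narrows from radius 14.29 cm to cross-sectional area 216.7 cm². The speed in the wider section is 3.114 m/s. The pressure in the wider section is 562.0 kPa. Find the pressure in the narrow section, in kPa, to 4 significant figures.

523.4 kPa

Mass conservation (A₁v₁ = A₂v₂) gives v₂ = 3.114 × 641.5/216.7 = 9.219 m/s.
With no height change, Bernoulli's equation is P₁ + ½ρv₁² = P₂ + ½ρv₂².
P₂ = P₁ − ½ρ(v₂² − v₁²) = 562000 − ½·1025·(9.219² − 3.114²) = 562000 − 38590 = 523400 Pa.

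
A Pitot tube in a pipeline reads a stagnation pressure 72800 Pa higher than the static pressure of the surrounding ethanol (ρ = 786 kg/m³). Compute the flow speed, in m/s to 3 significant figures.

v ≈ 13.6 m/s

At the stagnation point the flow is brought to rest, so Bernoulli gives P_stag − P_static = ½ρv².
v = √(2ΔP/ρ) = √(2·72800/786) = 13.6 m/s.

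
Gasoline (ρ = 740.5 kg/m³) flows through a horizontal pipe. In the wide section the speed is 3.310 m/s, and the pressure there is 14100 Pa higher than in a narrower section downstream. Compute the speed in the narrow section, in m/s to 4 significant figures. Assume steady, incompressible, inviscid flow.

With h₁ = h₂, rearranging Bernoulli gives v₂ = √(v₁² + 2ΔP/ρ).
v₂ = √(3.310² + 2·14100/740.5) = √(10.96 + 38.08) = 7.003 m/s.

v₂ = 7.003 m/s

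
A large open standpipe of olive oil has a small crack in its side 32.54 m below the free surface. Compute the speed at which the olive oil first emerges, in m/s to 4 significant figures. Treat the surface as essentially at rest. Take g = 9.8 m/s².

Bernoulli from surface to hole (P equal, v_surface ≈ 0): v = √(2gh) = √(2×9.8×32.54) = 25.25 m/s.

v ≈ 25.25 m/s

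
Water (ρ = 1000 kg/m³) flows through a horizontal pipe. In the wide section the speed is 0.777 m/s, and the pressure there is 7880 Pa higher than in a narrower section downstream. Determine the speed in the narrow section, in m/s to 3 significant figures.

v₂ ≈ 4.05 m/s

With h₁ = h₂, rearranging Bernoulli gives v₂ = √(v₁² + 2ΔP/ρ).
v₂ = √(0.777² + 2·7880/1000) = √(0.604 + 15.8) = 4.05 m/s.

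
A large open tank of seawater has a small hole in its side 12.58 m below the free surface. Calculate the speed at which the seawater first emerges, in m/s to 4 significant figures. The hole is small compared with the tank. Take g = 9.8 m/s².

15.70 m/s

Bernoulli from surface to hole (P equal, v_surface ≈ 0): v = √(2gh) = √(2×9.8×12.58) = 15.70 m/s.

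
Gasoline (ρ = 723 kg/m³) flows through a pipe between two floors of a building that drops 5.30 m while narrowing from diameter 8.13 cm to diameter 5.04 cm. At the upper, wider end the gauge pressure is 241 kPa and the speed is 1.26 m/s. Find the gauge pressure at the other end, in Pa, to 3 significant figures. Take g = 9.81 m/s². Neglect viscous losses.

The volume flow rate is constant, so v₂ = (A₁/A₂)v₁ = (51.9/20.0)·1.26 = 3.28 m/s.
Applying Bernoulli between the two ends and solving for P₂: P₂ = P₁ + ½ρ(v₁² − v₂²) − ρgΔh.
P₂ = 241000 + ½·723·(1.26² − 3.28²) − 723·9.81·(−5.30) = 241000 + (-3310) − (-37600) = 275000 Pa.

275000 Pa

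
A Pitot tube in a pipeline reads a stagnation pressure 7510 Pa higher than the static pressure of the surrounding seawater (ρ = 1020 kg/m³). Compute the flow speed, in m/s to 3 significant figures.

Bernoulli between the free stream and the stagnation point: ½ρv² = P_stag − P_static.
v = √(2ΔP/ρ) = √(2·7510/1020) = 3.84 m/s.

3.84 m/s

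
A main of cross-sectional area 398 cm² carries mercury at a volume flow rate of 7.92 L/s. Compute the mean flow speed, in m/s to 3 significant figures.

Q = 7.92 L/s = 0.00792 m³/s.
v = Q/A = 0.00792 / 0.0398 = 0.199 m/s.

v ≈ 0.199 m/s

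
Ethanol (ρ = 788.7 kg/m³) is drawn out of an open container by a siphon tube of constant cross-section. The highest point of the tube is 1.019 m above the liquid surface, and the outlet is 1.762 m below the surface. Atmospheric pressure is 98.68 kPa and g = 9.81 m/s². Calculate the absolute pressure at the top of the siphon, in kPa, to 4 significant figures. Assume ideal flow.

P_top = 77.16 kPa

The outlet speed comes from Torricelli: v = √(2g·1.762) = 5.880 m/s.
The bore is uniform, so the speed at the crest is the same v. Bernoulli surface→crest: P_atm = P_top + ½ρv² + ρg·h_top.
P_top = 98680 − ½·788.7·5.880² − 788.7·9.81·1.019 = 77160 Pa.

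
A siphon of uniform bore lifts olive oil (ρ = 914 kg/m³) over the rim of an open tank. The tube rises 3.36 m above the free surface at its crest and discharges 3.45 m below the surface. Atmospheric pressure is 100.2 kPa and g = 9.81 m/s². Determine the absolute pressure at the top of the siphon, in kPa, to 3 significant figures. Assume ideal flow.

P_top ≈ 39.1 kPa

Bernoulli surface→outlet gives ½v² = g·h_out, so v = √(2·9.81·3.45) = 8.23 m/s.
The bore is uniform, so the speed at the crest is the same v. Bernoulli surface→crest: P_atm = P_top + ½ρv² + ρg·h_top.
P_top = 100200 − ½·914·8.23² − 914·9.81·3.36 = 39100 Pa.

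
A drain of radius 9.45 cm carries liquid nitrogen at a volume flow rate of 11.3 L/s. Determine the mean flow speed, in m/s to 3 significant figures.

Q = 11.3 L/s = 0.0113 m³/s.
v = Q/A = 0.0113 / 0.0281 = 0.403 m/s.

0.403 m/s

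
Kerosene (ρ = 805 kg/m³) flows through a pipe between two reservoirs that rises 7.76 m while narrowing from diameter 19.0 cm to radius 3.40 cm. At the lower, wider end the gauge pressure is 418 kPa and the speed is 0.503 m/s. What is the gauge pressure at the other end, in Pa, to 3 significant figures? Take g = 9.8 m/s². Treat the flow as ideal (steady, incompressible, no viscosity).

Mass conservation (A₁v₁ = A₂v₂) gives v₂ = 0.503 × 284/36.3 = 3.93 m/s.
Applying Bernoulli between the two ends and solving for P₂: P₂ = P₁ + ½ρ(v₁² − v₂²) − ρgΔh.
P₂ = 418000 + ½·805·(0.503² − 3.93²) − 805·9.8·(+7.76) = 418000 + (-6110) − (61200) = 351000 Pa.

351000 Pa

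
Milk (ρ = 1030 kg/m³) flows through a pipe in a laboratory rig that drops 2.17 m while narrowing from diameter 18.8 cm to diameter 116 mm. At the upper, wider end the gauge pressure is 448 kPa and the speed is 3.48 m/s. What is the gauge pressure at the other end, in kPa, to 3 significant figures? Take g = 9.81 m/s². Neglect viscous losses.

P₂ = 433 kPa

Mass conservation (A₁v₁ = A₂v₂) gives v₂ = 3.48 × 278/106 = 9.14 m/s.
Applying Bernoulli between the two ends and solving for P₂: P₂ = P₁ + ½ρ(v₁² − v₂²) − ρgΔh.
P₂ = 448000 + ½·1030·(3.48² − 9.14²) − 1030·9.81·(−2.17) = 448000 + (-36800) − (-21900) = 433000 Pa.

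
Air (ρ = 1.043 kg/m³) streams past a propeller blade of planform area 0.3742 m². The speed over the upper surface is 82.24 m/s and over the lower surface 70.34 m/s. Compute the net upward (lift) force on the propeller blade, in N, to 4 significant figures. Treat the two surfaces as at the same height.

The faster flow above has the lower pressure; Bernoulli (same height) gives ΔP = ½ρ(v_up² − v_low²).
ΔP = ½·1.043·(82.24² − 70.34²) = 946.9 Pa.
Lift = ΔP · A = 946.9 × 0.3742 = 354.3 N.

354.3 N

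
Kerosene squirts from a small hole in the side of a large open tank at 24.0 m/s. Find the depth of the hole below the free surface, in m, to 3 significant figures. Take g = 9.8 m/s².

Torricelli: v = √(2gh), so h = v²/(2g).
h = 24.0²/(2·9.8) = 576/19.60 = 29.4 m.

h ≈ 29.4 m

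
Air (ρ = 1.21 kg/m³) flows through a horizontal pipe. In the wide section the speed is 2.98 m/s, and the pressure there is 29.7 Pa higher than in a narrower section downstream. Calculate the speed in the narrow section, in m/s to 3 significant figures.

v₂ ≈ 7.61 m/s

Along the level pipe P + ½ρv² is conserved, hence v₂² = v₁² + 2(P₁ − P₂)/ρ.
v₂ = √(2.98² + 2·29.7/1.21) = √(8.88 + 49.1) = 7.61 m/s.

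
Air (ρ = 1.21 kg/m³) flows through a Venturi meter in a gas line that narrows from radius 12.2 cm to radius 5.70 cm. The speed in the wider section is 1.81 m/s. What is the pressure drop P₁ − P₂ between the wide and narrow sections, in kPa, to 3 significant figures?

The volume flow rate is constant, so v₂ = (A₁/A₂)v₁ = (468/102)·1.81 = 8.29 m/s.
Along the horizontal streamline, P + ½ρv² is constant.
P₁ − P₂ = ½·1.21·(8.29² − 1.81²) = ½·1.21·65.5 = 39.6 Pa.

ΔP ≈ 0.0396 kPa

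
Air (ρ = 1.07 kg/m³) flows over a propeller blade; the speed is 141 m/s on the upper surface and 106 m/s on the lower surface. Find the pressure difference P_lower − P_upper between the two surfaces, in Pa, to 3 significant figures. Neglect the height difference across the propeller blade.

ΔP = 4630 Pa

The pressure is lower where the speed is higher: ΔP = ½ρ(v_up² − v_low²).
ΔP = ½·1.07·(141² − 106²) = 4630 Pa.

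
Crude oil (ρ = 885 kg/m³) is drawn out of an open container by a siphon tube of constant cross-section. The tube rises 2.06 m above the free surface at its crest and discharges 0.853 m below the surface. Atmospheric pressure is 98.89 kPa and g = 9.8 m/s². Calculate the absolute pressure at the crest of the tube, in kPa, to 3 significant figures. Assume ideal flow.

From the surface to the outlet (both open to atmosphere, surface at rest): v = √(2g·h_out) = √(2·9.8·0.853) = 4.09 m/s.
The bore is uniform, so the speed at the crest is the same v. Bernoulli surface→crest: P_atm = P_top + ½ρv² + ρg·h_top.
P_top = 98890 − ½·885·4.09² − 885·9.8·2.06 = 73600 Pa.

P_top ≈ 73.6 kPa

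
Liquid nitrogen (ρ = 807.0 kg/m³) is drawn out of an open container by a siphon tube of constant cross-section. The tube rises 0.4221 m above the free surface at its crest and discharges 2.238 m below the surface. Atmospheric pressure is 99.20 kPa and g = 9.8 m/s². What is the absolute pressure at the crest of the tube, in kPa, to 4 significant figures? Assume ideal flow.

P_top ≈ 78.16 kPa

From the surface to the outlet (both open to atmosphere, surface at rest): v = √(2g·h_out) = √(2·9.8·2.238) = 6.623 m/s.
The bore is uniform, so the speed at the crest is the same v. Bernoulli surface→crest: P_atm = P_top + ½ρv² + ρg·h_top.
P_top = 99200 − ½·807.0·6.623² − 807.0·9.8·0.4221 = 78160 Pa.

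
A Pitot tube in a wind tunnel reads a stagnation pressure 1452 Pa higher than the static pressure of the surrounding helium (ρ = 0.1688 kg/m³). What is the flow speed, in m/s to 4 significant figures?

v = 131.2 m/s

Bernoulli between the free stream and the stagnation point: ½ρv² = P_stag − P_static.
v = √(2ΔP/ρ) = √(2·1452/0.1688) = 131.2 m/s.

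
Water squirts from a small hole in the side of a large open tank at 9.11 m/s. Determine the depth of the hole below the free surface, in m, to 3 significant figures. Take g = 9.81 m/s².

Torricelli: v = √(2gh), so h = v²/(2g).
h = 9.11²/(2·9.81) = 83.0/19.62 = 4.23 m.

h ≈ 4.23 m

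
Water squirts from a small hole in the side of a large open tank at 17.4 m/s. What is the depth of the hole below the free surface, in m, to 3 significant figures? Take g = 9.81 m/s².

h ≈ 15.4 m

Torricelli: v = √(2gh), so h = v²/(2g).
h = 17.4²/(2·9.81) = 303/19.62 = 15.4 m.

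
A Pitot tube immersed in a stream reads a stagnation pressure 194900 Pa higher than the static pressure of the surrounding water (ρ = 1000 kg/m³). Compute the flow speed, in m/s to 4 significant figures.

The dynamic pressure equals the rise in static pressure at the stagnation point: ΔP = ½ρv².
v = √(2ΔP/ρ) = √(2·194900/1000) = 19.74 m/s.

v = 19.74 m/s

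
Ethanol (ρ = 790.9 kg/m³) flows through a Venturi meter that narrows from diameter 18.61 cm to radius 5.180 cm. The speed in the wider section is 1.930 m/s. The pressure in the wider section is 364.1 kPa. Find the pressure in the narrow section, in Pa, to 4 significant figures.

The volume flow rate is constant, so v₂ = (A₁/A₂)v₁ = (272.0/84.30)·1.930 = 6.228 m/s.
Along the horizontal streamline, P + ½ρv² is constant.
P₂ = P₁ − ½ρ(v₂² − v₁²) = 364100 − ½·790.9·(6.228² − 1.930²) = 364100 − 13860 = 350200 Pa.

P₂ ≈ 350200 Pa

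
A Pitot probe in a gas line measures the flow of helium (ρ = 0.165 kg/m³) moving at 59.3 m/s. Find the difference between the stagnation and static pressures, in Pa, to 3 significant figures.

ΔP ≈ 290 Pa

At the stagnation point the flow is brought to rest, so Bernoulli gives P_stag − P_static = ½ρv².
ΔP = ½·0.165·59.3² = 290 Pa.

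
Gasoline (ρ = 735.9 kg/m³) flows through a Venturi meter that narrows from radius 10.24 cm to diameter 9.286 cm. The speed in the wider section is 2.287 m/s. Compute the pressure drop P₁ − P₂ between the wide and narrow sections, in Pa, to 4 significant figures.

Continuity gives A₁v₁ = A₂v₂, so v₂ = (329.4 cm²)/(67.72 cm²) × 2.287 m/s = 11.12 m/s.
Bernoulli (h₁ = h₂): P₁ − P₂ = ½ρ(v₂² − v₁²).
P₁ − P₂ = ½·735.9·(11.12² − 2.287²) = ½·735.9·118.5 = 43610 Pa.

ΔP ≈ 43610 Pa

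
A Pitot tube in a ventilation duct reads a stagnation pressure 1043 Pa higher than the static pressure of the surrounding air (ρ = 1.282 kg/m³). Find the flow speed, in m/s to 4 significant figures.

Bernoulli between the free stream and the stagnation point: ½ρv² = P_stag − P_static.
v = √(2ΔP/ρ) = √(2·1043/1.282) = 40.34 m/s.

v ≈ 40.34 m/s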